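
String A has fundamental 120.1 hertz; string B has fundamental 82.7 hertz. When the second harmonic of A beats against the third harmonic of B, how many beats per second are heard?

Second harmonic of the first: 2·120.1 = 240.2 Hz.
Third harmonic of the second: 3·82.7 = 248.1 Hz.
f_beat = |240.2 − 248.1| = 7.9 Hz.

7.9 Hz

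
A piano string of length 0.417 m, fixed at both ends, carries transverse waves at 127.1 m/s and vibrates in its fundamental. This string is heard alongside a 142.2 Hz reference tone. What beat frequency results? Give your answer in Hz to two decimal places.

10.20 Hz

For a string fixed at both ends, f_n = n·v/(2L) = 1·127.1/(2·0.417) = 152.3981 Hz.
f_beat = |152.3981 − 142.2| = 10.20 Hz.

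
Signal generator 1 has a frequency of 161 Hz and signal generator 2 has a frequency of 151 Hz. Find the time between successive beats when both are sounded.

0.100 s

f_beat = |161 − 151| = 10 Hz.
Beat period T = 1 / f_beat = 1 / 10 s.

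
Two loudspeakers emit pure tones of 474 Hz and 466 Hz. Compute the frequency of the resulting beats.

The beat frequency equals the magnitude of the frequency difference.
|474 − 466| = 8 Hz.

8 Hz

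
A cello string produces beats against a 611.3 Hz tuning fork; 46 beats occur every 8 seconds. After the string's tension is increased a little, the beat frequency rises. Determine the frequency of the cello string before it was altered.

617.05 Hz

Beat frequency = 46/8 = 5.75 Hz.
|f − 611.3| = 5.75, so the cello string was at either 605.55 Hz or 617.05 Hz.
Higher tension means higher frequency; the adjustment raises the cello string's frequency.
The beat rate rose, so the adjustment moved the cello string further from 611.3 Hz — it was already above the reference.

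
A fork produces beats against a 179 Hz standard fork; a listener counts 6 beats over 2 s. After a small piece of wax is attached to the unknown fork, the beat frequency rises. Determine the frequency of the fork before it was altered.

176 Hz

Beat frequency = 6/2 = 3 Hz.
|f − 179| = 3, so the fork was at either 176 Hz or 182 Hz.
Loading a fork with wax lowers its frequency; the adjustment lowers the fork's frequency.
The beat rate rose, so the adjustment moved the fork further from 179 Hz — it was already below the reference.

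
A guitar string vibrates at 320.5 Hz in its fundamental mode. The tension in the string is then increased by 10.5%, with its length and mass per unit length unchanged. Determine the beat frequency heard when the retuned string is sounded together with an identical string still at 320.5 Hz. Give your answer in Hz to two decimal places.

For a string, f ∝ √T, so the new frequency is 320.5·√1.105 = 336.9063 Hz.
f_beat = |336.9063 − 320.5| = 16.41 Hz.

16.41 Hz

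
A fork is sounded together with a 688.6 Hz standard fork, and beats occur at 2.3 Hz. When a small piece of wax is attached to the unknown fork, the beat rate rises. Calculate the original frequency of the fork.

|f − 688.6| = 2.3, so the fork was at either 686.3 Hz or 690.9 Hz.
Loading a fork with wax lowers its frequency; the adjustment lowers the fork's frequency.
The beat rate rose, so the adjustment moved the fork further from 688.6 Hz — it was already below the reference.

686.3 Hz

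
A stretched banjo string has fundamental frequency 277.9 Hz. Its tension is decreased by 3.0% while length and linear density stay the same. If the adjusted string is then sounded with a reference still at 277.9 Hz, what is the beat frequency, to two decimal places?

For a string, f ∝ √T, so the new frequency is 277.9·√0.970 = 273.6998 Hz.
f_beat = |273.6998 − 277.9| = 4.20 Hz.

4.20 Hz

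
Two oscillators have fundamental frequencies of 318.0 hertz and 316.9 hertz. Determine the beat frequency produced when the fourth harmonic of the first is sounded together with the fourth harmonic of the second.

4.4 Hz

Fourth harmonic of the first: 4·318.0 = 1272.0 Hz.
Fourth harmonic of the second: 4·316.9 = 1267.6 Hz.
f_beat = |1272.0 − 1267.6| = 4.4 Hz.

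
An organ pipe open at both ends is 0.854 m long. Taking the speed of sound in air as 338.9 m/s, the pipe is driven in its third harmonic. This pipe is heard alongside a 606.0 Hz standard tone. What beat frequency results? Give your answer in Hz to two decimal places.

Open pipe: f_n = n·v/(2L) = 3·338.9/(2·0.854) = 595.2576 Hz.
f_beat = |595.2576 − 606.0| = 10.74 Hz.

10.74 Hz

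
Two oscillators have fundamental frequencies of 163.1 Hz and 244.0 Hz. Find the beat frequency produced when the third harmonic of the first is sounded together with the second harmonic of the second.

Third harmonic of the first: 3·163.1 = 489.3 Hz.
Second harmonic of the second: 2·244.0 = 488.0 Hz.
f_beat = |489.3 − 488.0| = 1.3 Hz.

1.3 Hz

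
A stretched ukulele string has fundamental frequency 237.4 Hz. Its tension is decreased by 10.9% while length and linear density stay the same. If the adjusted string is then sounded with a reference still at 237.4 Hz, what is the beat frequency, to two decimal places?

For a string, f ∝ √T, so the new frequency is 237.4·√0.891 = 224.0885 Hz.
f_beat = |224.0885 − 237.4| = 13.31 Hz.

13.31 Hz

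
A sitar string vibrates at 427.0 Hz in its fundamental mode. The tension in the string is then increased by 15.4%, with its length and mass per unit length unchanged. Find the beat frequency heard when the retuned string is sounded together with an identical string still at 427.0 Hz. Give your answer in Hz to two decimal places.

For a string, f ∝ √T, so the new frequency is 427.0·√1.154 = 458.7022 Hz.
f_beat = |458.7022 − 427.0| = 31.70 Hz.

31.70 Hz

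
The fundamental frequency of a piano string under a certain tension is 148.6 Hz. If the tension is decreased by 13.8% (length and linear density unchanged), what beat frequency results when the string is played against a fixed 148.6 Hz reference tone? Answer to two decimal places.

10.63 Hz

For a string, f ∝ √T, so the new frequency is 148.6·√0.862 = 137.9661 Hz.
f_beat = |137.9661 − 148.6| = 10.63 Hz.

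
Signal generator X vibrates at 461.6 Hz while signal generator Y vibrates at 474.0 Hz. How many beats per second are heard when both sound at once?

12.4 Hz

The beat frequency equals the magnitude of the frequency difference.
|461.6 − 474.0| = 12.4 Hz.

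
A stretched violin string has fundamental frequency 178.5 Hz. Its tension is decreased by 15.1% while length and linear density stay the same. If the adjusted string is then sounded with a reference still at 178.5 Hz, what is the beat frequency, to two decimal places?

For a string, f ∝ √T, so the new frequency is 178.5·√0.849 = 164.4720 Hz.
f_beat = |164.4720 − 178.5| = 14.03 Hz.

14.03 Hz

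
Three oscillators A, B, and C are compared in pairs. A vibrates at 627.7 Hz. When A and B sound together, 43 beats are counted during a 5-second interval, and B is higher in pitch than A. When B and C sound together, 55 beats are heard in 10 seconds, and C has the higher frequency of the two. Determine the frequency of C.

A–B: Beat frequency = 43/5 = 8.6 Hz.
B is above A, so f_B = 627.7 + 8.6 = 636.3 Hz.
B–C: Beat frequency = 55/10 = 5.5 Hz.
C is above B, so f_C = 636.3 + 5.5 = 641.8 Hz.

641.8 Hz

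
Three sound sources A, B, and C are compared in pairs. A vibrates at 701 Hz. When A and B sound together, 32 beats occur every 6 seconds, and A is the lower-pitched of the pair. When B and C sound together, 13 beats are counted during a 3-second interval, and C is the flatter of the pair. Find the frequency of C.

702 Hz

A–B: Beat frequency = 32/6 = 5.3333 Hz.
B is above A, so f_B = 701 + 5.3333 = 706.3333 Hz.
B–C: Beat frequency = 13/3 = 4.3333 Hz.
C is below B, so f_C = 706.3333 − 4.3333 = 702 Hz.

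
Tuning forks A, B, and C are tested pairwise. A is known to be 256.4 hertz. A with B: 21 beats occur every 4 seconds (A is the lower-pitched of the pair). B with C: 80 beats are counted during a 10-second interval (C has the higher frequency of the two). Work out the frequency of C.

A–B: Beat frequency = 21/4 = 5.25 Hz.
B is above A, so f_B = 256.4 + 5.25 = 261.65 Hz.
B–C: Beat frequency = 80/10 = 8 Hz.
C is above B, so f_C = 261.65 + 8 = 269.65 Hz.

269.65 Hz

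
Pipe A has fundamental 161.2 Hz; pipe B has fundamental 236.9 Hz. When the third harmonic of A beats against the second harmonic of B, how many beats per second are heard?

9.8 Hz

Third harmonic of the first: 3·161.2 = 483.6 Hz.
Second harmonic of the second: 2·236.9 = 473.8 Hz.
f_beat = |483.6 − 473.8| = 9.8 Hz.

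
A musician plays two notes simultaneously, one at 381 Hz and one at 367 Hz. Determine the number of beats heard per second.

Beats arise from superposition of two nearby frequencies; the beat rate is |f₁ − f₂|.
|381 − 367| = 14 Hz.

14 Hz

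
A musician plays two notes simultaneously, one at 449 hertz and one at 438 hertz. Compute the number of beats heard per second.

The beat frequency equals the magnitude of the frequency difference.
|449 − 438| = 11 Hz.

11 Hz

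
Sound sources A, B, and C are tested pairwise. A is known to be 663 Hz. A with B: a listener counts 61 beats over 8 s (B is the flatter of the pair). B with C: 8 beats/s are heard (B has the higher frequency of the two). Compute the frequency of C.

647.375 Hz

A–B: Beat frequency = 61/8 = 7.625 Hz.
B is below A, so f_B = 663 − 7.625 = 655.375 Hz.
C is below B, so f_C = 655.375 − 8 = 647.375 Hz.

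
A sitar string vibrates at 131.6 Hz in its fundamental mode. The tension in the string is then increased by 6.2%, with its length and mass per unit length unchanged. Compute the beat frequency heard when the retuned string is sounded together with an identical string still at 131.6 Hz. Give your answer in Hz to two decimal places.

For a string, f ∝ √T, so the new frequency is 131.6·√1.062 = 135.6183 Hz.
f_beat = |135.6183 − 131.6| = 4.02 Hz.

4.02 Hz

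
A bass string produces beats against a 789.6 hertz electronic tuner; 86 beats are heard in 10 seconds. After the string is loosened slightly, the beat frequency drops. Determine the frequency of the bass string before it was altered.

Beat frequency = 86/10 = 8.6 Hz.
|f − 789.6| = 8.6, so the bass string was at either 781 Hz or 798.2 Hz.
Reducing tension lowers a string's frequency; the adjustment lowers the bass string's frequency.
The beat rate fell, so the adjustment moved the bass string toward 789.6 Hz — it must have started above the reference.

798.2 Hz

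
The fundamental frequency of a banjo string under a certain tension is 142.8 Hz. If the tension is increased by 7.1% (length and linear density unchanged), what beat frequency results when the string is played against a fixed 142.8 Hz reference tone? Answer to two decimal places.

For a string, f ∝ √T, so the new frequency is 142.8·√1.071 = 147.7825 Hz.
f_beat = |147.7825 − 142.8| = 4.98 Hz.

4.98 Hz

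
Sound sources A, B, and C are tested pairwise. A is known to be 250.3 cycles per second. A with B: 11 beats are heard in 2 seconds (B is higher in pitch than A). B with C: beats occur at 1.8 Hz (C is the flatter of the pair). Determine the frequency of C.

254 Hz

A–B: Beat frequency = 11/2 = 5.5 Hz.
B is above A, so f_B = 250.3 + 5.5 = 255.8 Hz.
C is below B, so f_C = 255.8 − 1.8 = 254 Hz.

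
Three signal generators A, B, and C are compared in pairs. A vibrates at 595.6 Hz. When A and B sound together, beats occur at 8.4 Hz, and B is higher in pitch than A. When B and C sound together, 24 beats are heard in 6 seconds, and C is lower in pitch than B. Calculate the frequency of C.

600 Hz

B is above A, so f_B = 595.6 + 8.4 = 604 Hz.
B–C: Beat frequency = 24/6 = 4 Hz.
C is below B, so f_C = 604 − 4 = 600 Hz.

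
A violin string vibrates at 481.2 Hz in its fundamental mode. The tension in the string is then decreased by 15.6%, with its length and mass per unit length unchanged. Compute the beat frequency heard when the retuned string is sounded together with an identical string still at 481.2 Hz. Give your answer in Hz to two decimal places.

39.12 Hz

For a string, f ∝ √T, so the new frequency is 481.2·√0.844 = 442.0759 Hz.
f_beat = |442.0759 − 481.2| = 39.12 Hz.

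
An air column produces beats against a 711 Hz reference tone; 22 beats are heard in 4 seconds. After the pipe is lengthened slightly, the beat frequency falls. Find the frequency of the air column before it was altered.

716.5 Hz

Beat frequency = 22/4 = 5.5 Hz.
|f − 711| = 5.5, so the air column was at either 705.5 Hz or 716.5 Hz.
A longer pipe has a lower fundamental; the adjustment lowers the air column's frequency.
The beat rate fell, so the adjustment moved the air column toward 711 Hz — it must have started above the reference.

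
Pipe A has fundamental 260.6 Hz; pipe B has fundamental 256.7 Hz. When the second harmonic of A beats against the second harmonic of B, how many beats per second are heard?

Second harmonic of the first: 2·260.6 = 521.2 Hz.
Second harmonic of the second: 2·256.7 = 513.4 Hz.
f_beat = |521.2 − 513.4| = 7.8 Hz.

7.8 Hz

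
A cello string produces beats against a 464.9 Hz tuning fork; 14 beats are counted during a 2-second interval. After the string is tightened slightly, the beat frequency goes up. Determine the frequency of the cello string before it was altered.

471.9 Hz

Beat frequency = 14/2 = 7 Hz.
|f − 464.9| = 7, so the cello string was at either 457.9 Hz or 471.9 Hz.
Increasing tension raises a string's frequency; the adjustment raises the cello string's frequency.
The beat rate rose, so the adjustment moved the cello string further from 464.9 Hz — it was already above the reference.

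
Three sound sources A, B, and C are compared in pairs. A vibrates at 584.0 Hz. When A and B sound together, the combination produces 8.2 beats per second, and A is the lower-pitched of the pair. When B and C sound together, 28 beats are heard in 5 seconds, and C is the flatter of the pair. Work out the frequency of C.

B is above A, so f_B = 584.0 + 8.2 = 592.2 Hz.
B–C: Beat frequency = 28/5 = 5.6 Hz.
C is below B, so f_C = 592.2 − 5.6 = 586.6 Hz.

586.6 Hz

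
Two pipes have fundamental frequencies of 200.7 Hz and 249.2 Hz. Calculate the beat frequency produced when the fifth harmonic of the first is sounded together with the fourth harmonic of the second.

Fifth harmonic of the first: 5·200.7 = 1003.5 Hz.
Fourth harmonic of the second: 4·249.2 = 996.8 Hz.
f_beat = |1003.5 − 996.8| = 6.7 Hz.

6.7 Hz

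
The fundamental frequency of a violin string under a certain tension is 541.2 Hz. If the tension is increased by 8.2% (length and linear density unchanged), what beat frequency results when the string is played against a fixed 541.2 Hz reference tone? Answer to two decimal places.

For a string, f ∝ √T, so the new frequency is 541.2·√1.082 = 562.9521 Hz.
f_beat = |562.9521 − 541.2| = 21.75 Hz.

21.75 Hz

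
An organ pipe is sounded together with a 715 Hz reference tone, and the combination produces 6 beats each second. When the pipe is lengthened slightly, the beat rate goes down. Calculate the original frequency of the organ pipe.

721 Hz

|f − 715| = 6, so the organ pipe was at either 709 Hz or 721 Hz.
A longer pipe has a lower fundamental; the adjustment lowers the organ pipe's frequency.
The beat rate fell, so the adjustment moved the organ pipe toward 715 Hz — it must have started above the reference.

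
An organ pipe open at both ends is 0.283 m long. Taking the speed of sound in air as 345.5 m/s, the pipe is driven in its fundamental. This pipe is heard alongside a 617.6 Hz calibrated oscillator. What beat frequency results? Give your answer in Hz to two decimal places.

7.18 Hz

Open pipe: f_n = n·v/(2L) = 1·345.5/(2·0.283) = 610.4240 Hz.
f_beat = |610.4240 − 617.6| = 7.18 Hz.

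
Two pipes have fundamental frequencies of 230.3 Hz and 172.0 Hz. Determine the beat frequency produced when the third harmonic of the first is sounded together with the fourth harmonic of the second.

2.9 Hz

Third harmonic of the first: 3·230.3 = 690.9 Hz.
Fourth harmonic of the second: 4·172.0 = 688.0 Hz.
f_beat = |690.9 − 688.0| = 2.9 Hz.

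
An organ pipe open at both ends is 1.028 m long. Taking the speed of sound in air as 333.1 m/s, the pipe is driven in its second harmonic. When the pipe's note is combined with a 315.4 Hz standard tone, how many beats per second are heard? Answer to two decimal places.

8.63 Hz

Open pipe: f_n = n·v/(2L) = 2·333.1/(2·1.028) = 324.0272 Hz.
f_beat = |324.0272 − 315.4| = 8.63 Hz.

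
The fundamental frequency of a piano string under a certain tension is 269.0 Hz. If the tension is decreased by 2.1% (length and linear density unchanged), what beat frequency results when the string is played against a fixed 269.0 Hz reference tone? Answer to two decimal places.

2.84 Hz

For a string, f ∝ √T, so the new frequency is 269.0·√0.979 = 266.1605 Hz.
f_beat = |266.1605 − 269.0| = 2.84 Hz.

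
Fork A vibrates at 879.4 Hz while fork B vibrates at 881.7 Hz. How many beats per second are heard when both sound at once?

Beats arise from superposition of two nearby frequencies; the beat rate is |f₁ − f₂|.
|879.4 − 881.7| = 2.3 Hz.

2.3 Hz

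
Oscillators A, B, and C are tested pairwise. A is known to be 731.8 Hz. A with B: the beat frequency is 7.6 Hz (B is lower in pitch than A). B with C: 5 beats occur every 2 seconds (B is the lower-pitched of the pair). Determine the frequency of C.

B is below A, so f_B = 731.8 − 7.6 = 724.2 Hz.
B–C: Beat frequency = 5/2 = 2.5 Hz.
C is above B, so f_C = 724.2 + 2.5 = 726.7 Hz.

726.7 Hz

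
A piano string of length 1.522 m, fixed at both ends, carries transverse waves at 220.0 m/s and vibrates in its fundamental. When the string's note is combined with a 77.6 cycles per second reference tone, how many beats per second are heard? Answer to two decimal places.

5.33 Hz

For a string fixed at both ends, f_n = n·v/(2L) = 1·220.0/(2·1.522) = 72.2733 Hz.
f_beat = |72.2733 − 77.6| = 5.33 Hz.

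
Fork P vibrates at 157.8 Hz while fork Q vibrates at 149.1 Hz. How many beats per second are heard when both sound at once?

Beats arise from superposition of two nearby frequencies; the beat rate is |f₁ − f₂|.
|157.8 − 149.1| = 8.7 Hz.

8.7 Hz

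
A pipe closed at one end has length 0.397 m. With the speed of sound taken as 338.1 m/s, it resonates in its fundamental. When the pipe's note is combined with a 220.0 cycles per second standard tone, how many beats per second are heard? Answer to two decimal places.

7.09 Hz

Closed pipe (odd harmonics): f_n = n·v/(4L) = 1·338.1/(4·0.397) = 212.9093 Hz.
f_beat = |212.9093 − 220.0| = 7.09 Hz.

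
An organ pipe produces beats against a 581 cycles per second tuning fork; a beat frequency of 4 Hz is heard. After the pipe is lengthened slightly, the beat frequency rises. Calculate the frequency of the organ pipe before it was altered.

577 Hz

|f − 581| = 4, so the organ pipe was at either 577 Hz or 585 Hz.
A longer pipe has a lower fundamental; the adjustment lowers the organ pipe's frequency.
The beat rate rose, so the adjustment moved the organ pipe further from 581 Hz — it was already below the reference.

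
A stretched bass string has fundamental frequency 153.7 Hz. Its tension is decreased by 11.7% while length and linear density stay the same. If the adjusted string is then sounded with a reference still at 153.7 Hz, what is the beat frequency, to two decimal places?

9.27 Hz

For a string, f ∝ √T, so the new frequency is 153.7·√0.883 = 144.4289 Hz.
f_beat = |144.4289 − 153.7| = 9.27 Hz.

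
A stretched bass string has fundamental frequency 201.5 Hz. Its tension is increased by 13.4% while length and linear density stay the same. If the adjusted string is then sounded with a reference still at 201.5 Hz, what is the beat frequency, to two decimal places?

For a string, f ∝ √T, so the new frequency is 201.5·√1.134 = 214.5762 Hz.
f_beat = |214.5762 − 201.5| = 13.08 Hz.

13.08 Hz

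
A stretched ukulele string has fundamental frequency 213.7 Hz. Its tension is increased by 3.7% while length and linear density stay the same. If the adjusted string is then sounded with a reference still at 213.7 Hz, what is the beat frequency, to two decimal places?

3.92 Hz

For a string, f ∝ √T, so the new frequency is 213.7·√1.037 = 217.6175 Hz.
f_beat = |217.6175 − 213.7| = 3.92 Hz.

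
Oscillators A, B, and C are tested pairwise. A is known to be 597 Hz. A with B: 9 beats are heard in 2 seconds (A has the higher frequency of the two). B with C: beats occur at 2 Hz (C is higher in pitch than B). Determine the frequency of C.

594.5 Hz

A–B: Beat frequency = 9/2 = 4.5 Hz.
B is below A, so f_B = 597 − 4.5 = 592.5 Hz.
C is above B, so f_C = 592.5 + 2 = 594.5 Hz.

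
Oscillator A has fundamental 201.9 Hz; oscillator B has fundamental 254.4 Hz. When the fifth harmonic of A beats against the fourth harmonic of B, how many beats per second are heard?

Fifth harmonic of the first: 5·201.9 = 1009.5 Hz.
Fourth harmonic of the second: 4·254.4 = 1017.6 Hz.
f_beat = |1009.5 − 1017.6| = 8.1 Hz.

8.1 Hz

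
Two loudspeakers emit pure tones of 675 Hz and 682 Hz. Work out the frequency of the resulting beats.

7 Hz

Beats arise from superposition of two nearby frequencies; the beat rate is |f₁ − f₂|.
|675 − 682| = 7 Hz.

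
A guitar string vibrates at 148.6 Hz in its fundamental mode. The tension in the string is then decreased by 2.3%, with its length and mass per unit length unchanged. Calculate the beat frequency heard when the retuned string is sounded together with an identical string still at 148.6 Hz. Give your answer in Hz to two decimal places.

For a string, f ∝ √T, so the new frequency is 148.6·√0.977 = 146.8812 Hz.
f_beat = |146.8812 − 148.6| = 1.72 Hz.

1.72 Hz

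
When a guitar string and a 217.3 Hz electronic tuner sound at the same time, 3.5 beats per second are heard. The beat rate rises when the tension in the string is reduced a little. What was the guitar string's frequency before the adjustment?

|f − 217.3| = 3.5, so the guitar string was at either 213.8 Hz or 220.8 Hz.
Lower tension means lower frequency; the adjustment lowers the guitar string's frequency.
The beat rate rose, so the adjustment moved the guitar string further from 217.3 Hz — it was already below the reference.

213.8 Hz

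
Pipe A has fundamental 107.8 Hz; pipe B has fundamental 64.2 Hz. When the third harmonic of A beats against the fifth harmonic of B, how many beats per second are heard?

2.4 Hz

Third harmonic of the first: 3·107.8 = 323.4 Hz.
Fifth harmonic of the second: 5·64.2 = 321.0 Hz.
f_beat = |323.4 − 321.0| = 2.4 Hz.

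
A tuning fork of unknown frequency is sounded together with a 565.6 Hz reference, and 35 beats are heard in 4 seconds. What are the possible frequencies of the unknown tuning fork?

556.85 Hz or 574.35 Hz

Beat frequency = 35/4 = 8.75 Hz.
|f − 565.6| = 8.75, so f = 565.6 ± 8.75.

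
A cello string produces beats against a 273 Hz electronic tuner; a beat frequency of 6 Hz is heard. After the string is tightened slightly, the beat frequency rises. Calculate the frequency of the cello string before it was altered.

|f − 273| = 6, so the cello string was at either 267 Hz or 279 Hz.
Increasing tension raises a string's frequency; the adjustment raises the cello string's frequency.
The beat rate rose, so the adjustment moved the cello string further from 273 Hz — it was already above the reference.

279 Hz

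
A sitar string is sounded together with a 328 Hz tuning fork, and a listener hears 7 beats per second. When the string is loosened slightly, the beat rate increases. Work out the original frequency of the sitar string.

321 Hz

|f − 328| = 7, so the sitar string was at either 321 Hz or 335 Hz.
Reducing tension lowers a string's frequency; the adjustment lowers the sitar string's frequency.
The beat rate rose, so the adjustment moved the sitar string further from 328 Hz — it was already below the reference.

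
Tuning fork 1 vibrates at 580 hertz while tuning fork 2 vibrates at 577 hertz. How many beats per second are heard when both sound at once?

f_beat = |f₁ − f₂|.
|580 − 577| = 3 Hz.

3 Hz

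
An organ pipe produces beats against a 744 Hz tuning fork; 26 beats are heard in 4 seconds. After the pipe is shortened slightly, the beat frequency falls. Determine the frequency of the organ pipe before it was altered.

737.5 Hz

Beat frequency = 26/4 = 6.5 Hz.
|f − 744| = 6.5, so the organ pipe was at either 737.5 Hz or 750.5 Hz.
A shorter pipe has a higher fundamental; the adjustment raises the organ pipe's frequency.
The beat rate fell, so the adjustment moved the organ pipe toward 744 Hz — it must have started below the reference.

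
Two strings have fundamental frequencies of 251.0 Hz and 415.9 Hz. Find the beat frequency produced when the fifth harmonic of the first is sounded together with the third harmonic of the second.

7.3 Hz

Fifth harmonic of the first: 5·251.0 = 1255.0 Hz.
Third harmonic of the second: 3·415.9 = 1247.7 Hz.
f_beat = |1255.0 − 1247.7| = 7.3 Hz.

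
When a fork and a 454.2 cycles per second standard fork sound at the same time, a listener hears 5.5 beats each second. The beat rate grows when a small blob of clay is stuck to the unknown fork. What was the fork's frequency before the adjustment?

448.7 Hz

|f − 454.2| = 5.5, so the fork was at either 448.7 Hz or 459.7 Hz.
Adding mass to a fork lowers its frequency; the adjustment lowers the fork's frequency.
The beat rate rose, so the adjustment moved the fork further from 454.2 Hz — it was already below the reference.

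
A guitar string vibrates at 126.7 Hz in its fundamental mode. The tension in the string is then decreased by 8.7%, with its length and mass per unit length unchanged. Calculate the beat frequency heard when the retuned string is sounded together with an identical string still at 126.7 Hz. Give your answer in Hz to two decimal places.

For a string, f ∝ √T, so the new frequency is 126.7·√0.913 = 121.0632 Hz.
f_beat = |121.0632 − 126.7| = 5.64 Hz.

5.64 Hz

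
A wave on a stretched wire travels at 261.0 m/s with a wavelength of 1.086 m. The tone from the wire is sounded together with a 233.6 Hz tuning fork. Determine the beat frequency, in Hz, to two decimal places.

6.73 Hz

Source frequency f = v/λ = 261.0/1.086 = 240.3315 Hz.
f_beat = |240.3315 − 233.6| = 6.73 Hz.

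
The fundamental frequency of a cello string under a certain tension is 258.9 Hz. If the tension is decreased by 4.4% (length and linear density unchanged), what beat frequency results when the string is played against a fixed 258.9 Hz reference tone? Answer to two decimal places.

5.76 Hz

For a string, f ∝ √T, so the new frequency is 258.9·√0.956 = 253.1401 Hz.
f_beat = |253.1401 − 258.9| = 5.76 Hz.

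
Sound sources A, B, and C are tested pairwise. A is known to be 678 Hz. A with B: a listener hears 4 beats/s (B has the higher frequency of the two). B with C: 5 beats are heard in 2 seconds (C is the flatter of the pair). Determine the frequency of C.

679.5 Hz

B is above A, so f_B = 678 + 4 = 682 Hz.
B–C: Beat frequency = 5/2 = 2.5 Hz.
C is below B, so f_C = 682 − 2.5 = 679.5 Hz.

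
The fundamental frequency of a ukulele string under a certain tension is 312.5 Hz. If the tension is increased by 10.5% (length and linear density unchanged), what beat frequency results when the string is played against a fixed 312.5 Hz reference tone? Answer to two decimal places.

For a string, f ∝ √T, so the new frequency is 312.5·√1.105 = 328.4968 Hz.
f_beat = |328.4968 − 312.5| = 16.00 Hz.

16.00 Hz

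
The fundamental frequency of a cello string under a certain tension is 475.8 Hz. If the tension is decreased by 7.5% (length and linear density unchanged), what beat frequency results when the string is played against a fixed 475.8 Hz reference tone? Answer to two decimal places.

For a string, f ∝ √T, so the new frequency is 475.8·√0.925 = 457.6098 Hz.
f_beat = |457.6098 − 475.8| = 18.19 Hz.

18.19 Hz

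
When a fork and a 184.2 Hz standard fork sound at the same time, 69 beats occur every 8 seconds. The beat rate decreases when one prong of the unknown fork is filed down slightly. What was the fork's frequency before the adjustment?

175.575 Hz

Beat frequency = 69/8 = 8.625 Hz.
|f − 184.2| = 8.625, so the fork was at either 175.575 Hz or 192.825 Hz.
Filing a prong removes mass and raises the fork's frequency; the adjustment raises the fork's frequency.
The beat rate fell, so the adjustment moved the fork toward 184.2 Hz — it must have started below the reference.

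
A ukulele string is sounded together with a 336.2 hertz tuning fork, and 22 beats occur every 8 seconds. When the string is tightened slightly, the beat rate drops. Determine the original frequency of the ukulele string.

Beat frequency = 22/8 = 2.75 Hz.
|f − 336.2| = 2.75, so the ukulele string was at either 333.45 Hz or 338.95 Hz.
Increasing tension raises a string's frequency; the adjustment raises the ukulele string's frequency.
The beat rate fell, so the adjustment moved the ukulele string toward 336.2 Hz — it must have started below the reference.

333.45 Hz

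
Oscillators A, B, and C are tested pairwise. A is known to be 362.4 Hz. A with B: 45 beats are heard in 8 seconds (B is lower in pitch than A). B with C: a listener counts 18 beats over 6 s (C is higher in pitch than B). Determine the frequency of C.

A–B: Beat frequency = 45/8 = 5.625 Hz.
B is below A, so f_B = 362.4 − 5.625 = 356.775 Hz.
B–C: Beat frequency = 18/6 = 3 Hz.
C is above B, so f_C = 356.775 + 3 = 359.775 Hz.

359.775 Hz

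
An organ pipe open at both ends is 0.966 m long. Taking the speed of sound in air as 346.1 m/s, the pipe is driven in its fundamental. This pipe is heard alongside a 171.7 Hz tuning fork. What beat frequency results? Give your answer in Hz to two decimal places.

Open pipe: f_n = n·v/(2L) = 1·346.1/(2·0.966) = 179.1408 Hz.
f_beat = |179.1408 − 171.7| = 7.44 Hz.

7.44 Hz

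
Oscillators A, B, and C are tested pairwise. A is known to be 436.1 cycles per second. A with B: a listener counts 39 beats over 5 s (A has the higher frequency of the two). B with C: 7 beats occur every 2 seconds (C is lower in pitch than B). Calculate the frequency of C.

A–B: Beat frequency = 39/5 = 7.8 Hz.
B is below A, so f_B = 436.1 − 7.8 = 428.3 Hz.
B–C: Beat frequency = 7/2 = 3.5 Hz.
C is below B, so f_C = 428.3 − 3.5 = 424.8 Hz.

424.8 Hz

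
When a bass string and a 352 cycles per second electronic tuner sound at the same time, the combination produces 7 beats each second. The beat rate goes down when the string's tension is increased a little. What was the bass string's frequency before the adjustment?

345 Hz

|f − 352| = 7, so the bass string was at either 345 Hz or 359 Hz.
Higher tension means higher frequency; the adjustment raises the bass string's frequency.
The beat rate fell, so the adjustment moved the bass string toward 352 Hz — it must have started below the reference.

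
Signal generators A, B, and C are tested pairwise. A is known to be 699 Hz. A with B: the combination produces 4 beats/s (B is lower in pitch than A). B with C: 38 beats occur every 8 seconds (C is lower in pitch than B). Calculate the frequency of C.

690.25 Hz

B is below A, so f_B = 699 − 4 = 695 Hz.
B–C: Beat frequency = 38/8 = 4.75 Hz.
C is below B, so f_C = 695 − 4.75 = 690.25 Hz.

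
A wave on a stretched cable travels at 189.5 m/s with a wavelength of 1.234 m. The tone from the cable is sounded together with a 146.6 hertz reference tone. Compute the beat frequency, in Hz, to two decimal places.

Source frequency f = v/λ = 189.5/1.234 = 153.5656 Hz.
f_beat = |153.5656 − 146.6| = 6.97 Hz.

6.97 Hz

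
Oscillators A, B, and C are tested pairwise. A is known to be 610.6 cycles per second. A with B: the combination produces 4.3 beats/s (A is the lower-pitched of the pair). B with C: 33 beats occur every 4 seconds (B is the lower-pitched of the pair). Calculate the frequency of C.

B is above A, so f_B = 610.6 + 4.3 = 614.9 Hz.
B–C: Beat frequency = 33/4 = 8.25 Hz.
C is above B, so f_C = 614.9 + 8.25 = 623.15 Hz.

623.15 Hz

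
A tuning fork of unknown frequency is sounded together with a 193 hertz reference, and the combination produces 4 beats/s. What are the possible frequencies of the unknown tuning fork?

|f − 193| = 4, so f = 193 ± 4.

189 Hz or 197 Hz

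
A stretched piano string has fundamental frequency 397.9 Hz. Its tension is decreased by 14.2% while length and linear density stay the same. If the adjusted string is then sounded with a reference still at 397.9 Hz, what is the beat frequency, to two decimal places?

For a string, f ∝ √T, so the new frequency is 397.9·√0.858 = 368.5680 Hz.
f_beat = |368.5680 − 397.9| = 29.33 Hz.

29.33 Hz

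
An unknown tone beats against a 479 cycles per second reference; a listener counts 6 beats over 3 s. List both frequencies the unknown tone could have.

477 Hz or 481 Hz

Beat frequency = 6/3 = 2 Hz.
|f − 479| = 2, so f = 479 ± 2.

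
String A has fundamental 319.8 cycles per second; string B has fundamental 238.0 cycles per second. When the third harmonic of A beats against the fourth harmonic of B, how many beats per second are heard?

Third harmonic of the first: 3·319.8 = 959.4 Hz.
Fourth harmonic of the second: 4·238.0 = 952.0 Hz.
f_beat = |959.4 − 952.0| = 7.4 Hz.

7.4 Hz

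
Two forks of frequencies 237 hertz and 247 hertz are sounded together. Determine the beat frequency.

10 Hz

The beat frequency equals the magnitude of the frequency difference.
|237 − 247| = 10 Hz.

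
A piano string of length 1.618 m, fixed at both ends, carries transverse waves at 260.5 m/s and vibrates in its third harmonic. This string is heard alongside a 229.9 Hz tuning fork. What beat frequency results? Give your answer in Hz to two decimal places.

11.60 Hz

For a string fixed at both ends, f_n = n·v/(2L) = 3·260.5/(2·1.618) = 241.5019 Hz.
f_beat = |241.5019 − 229.9| = 11.60 Hz.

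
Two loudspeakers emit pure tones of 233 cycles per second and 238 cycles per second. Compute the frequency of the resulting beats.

5 Hz

The beat frequency equals the magnitude of the frequency difference.
|233 − 238| = 5 Hz.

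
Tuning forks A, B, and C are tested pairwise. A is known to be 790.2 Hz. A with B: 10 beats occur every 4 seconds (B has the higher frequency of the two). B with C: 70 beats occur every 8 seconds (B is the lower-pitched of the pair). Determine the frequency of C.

A–B: Beat frequency = 10/4 = 2.5 Hz.
B is above A, so f_B = 790.2 + 2.5 = 792.7 Hz.
B–C: Beat frequency = 70/8 = 8.75 Hz.
C is above B, so f_C = 792.7 + 8.75 = 801.45 Hz.

801.45 Hz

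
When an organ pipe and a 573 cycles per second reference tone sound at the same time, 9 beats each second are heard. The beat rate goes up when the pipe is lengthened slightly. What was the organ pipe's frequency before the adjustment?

|f − 573| = 9, so the organ pipe was at either 564 Hz or 582 Hz.
A longer pipe has a lower fundamental; the adjustment lowers the organ pipe's frequency.
The beat rate rose, so the adjustment moved the organ pipe further from 573 Hz — it was already below the reference.

564 Hz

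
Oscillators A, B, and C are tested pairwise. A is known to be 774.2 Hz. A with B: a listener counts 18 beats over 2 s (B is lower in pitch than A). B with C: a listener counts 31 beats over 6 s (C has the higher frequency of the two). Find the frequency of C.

A–B: Beat frequency = 18/2 = 9 Hz.
B is below A, so f_B = 774.2 − 9 = 765.2 Hz.
B–C: Beat frequency = 31/6 = 5.1667 Hz.
C is above B, so f_C = 765.2 + 5.1667 = 770.3667 Hz.

770.3667 Hz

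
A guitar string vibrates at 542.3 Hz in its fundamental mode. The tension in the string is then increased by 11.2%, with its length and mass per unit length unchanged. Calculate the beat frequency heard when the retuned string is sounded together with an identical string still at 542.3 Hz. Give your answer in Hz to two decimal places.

29.56 Hz

For a string, f ∝ √T, so the new frequency is 542.3·√1.112 = 571.8630 Hz.
f_beat = |571.8630 − 542.3| = 29.56 Hz.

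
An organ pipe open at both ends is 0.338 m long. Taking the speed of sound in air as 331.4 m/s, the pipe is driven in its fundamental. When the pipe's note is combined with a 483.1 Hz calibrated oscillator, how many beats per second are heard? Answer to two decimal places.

Open pipe: f_n = n·v/(2L) = 1·331.4/(2·0.338) = 490.2367 Hz.
f_beat = |490.2367 − 483.1| = 7.14 Hz.

7.14 Hz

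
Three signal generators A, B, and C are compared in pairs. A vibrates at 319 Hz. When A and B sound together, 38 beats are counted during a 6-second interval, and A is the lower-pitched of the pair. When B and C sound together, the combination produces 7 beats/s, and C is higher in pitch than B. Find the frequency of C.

A–B: Beat frequency = 38/6 = 6.3333 Hz.
B is above A, so f_B = 319 + 6.3333 = 325.3333 Hz.
C is above B, so f_C = 325.3333 + 7 = 332.3333 Hz.

332.3333 Hz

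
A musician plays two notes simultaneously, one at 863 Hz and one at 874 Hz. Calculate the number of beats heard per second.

Beats arise from superposition of two nearby frequencies; the beat rate is |f₁ − f₂|.
|863 − 874| = 11 Hz.

11 Hz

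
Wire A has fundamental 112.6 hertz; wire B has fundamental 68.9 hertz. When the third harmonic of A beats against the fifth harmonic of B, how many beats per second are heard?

Third harmonic of the first: 3·112.6 = 337.8 Hz.
Fifth harmonic of the second: 5·68.9 = 344.5 Hz.
f_beat = |337.8 − 344.5| = 6.7 Hz.

6.7 Hz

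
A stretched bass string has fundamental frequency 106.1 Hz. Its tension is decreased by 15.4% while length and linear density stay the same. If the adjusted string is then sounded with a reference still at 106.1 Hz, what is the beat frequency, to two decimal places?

For a string, f ∝ √T, so the new frequency is 106.1·√0.846 = 97.5889 Hz.
f_beat = |97.5889 − 106.1| = 8.51 Hz.

8.51 Hz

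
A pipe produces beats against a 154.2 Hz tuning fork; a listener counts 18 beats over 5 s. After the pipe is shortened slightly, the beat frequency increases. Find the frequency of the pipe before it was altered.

157.8 Hz

Beat frequency = 18/5 = 3.6 Hz.
|f − 154.2| = 3.6, so the pipe was at either 150.6 Hz or 157.8 Hz.
A shorter pipe has a higher fundamental; the adjustment raises the pipe's frequency.
The beat rate rose, so the adjustment moved the pipe further from 154.2 Hz — it was already above the reference.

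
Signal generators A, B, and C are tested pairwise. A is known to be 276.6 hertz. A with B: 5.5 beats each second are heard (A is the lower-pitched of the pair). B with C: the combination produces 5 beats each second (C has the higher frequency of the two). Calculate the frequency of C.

287.1 Hz

B is above A, so f_B = 276.6 + 5.5 = 282.1 Hz.
C is above B, so f_C = 282.1 + 5 = 287.1 Hz.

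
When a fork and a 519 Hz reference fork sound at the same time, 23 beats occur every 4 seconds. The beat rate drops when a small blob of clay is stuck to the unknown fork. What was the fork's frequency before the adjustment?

Beat frequency = 23/4 = 5.75 Hz.
|f − 519| = 5.75, so the fork was at either 513.25 Hz or 524.75 Hz.
Adding mass to a fork lowers its frequency; the adjustment lowers the fork's frequency.
The beat rate fell, so the adjustment moved the fork toward 519 Hz — it must have started above the reference.

524.75 Hz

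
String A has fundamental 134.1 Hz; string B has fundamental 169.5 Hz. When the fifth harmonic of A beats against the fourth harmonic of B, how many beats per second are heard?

Fifth harmonic of the first: 5·134.1 = 670.5 Hz.
Fourth harmonic of the second: 4·169.5 = 678.0 Hz.
f_beat = |670.5 − 678.0| = 7.5 Hz.

7.5 Hz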